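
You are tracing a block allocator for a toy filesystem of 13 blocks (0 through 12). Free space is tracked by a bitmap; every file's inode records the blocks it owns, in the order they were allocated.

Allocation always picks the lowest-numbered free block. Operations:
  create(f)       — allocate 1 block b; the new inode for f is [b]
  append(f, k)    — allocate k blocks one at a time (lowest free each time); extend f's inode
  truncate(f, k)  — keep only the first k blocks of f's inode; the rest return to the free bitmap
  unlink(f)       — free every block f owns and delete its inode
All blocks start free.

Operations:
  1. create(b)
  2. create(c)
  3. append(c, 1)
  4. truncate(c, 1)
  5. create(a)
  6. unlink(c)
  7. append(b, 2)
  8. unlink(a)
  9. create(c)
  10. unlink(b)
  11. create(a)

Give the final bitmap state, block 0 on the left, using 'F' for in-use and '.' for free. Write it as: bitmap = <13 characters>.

bitmap = F.F..........

[1] create(b) — b=0 (map F............)
[2] create(c) — b=0 c=1 (map FF...........)
[3] append(c, 1) — b=0 c=1,2 (map FFF..........)
[4] truncate(c, 1) — b=0 c=1 (map FF...........)
[5] create(a) — a=2 b=0 c=1 (map FFF..........)
[6] unlink(c) — a=2 b=0 (map F.F..........)
[7] append(b, 2) — a=2 b=0,1,3 (map FFFF.........)
[8] unlink(a) — b=0,1,3 (map FF.F.........)
[9] create(c) — b=0,1,3 c=2 (map FFFF.........)
[10] unlink(b) — c=2 (map ..F..........)
[11] create(a) — a=0 c=2 (map F.F..........)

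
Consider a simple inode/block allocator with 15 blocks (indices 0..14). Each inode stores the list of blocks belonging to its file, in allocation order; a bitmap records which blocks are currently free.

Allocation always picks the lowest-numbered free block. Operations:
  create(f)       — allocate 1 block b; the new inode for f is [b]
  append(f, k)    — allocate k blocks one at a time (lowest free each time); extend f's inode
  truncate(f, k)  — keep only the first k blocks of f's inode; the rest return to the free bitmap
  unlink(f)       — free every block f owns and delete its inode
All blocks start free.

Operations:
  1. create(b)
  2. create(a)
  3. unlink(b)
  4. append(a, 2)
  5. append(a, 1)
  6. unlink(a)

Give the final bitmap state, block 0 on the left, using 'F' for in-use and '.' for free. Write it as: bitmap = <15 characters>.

[1] create(b) — b=0 (map F..............)
[2] create(a) — a=1 b=0 (map FF.............)
[3] unlink(b) — a=1 (map .F.............)
[4] append(a, 2) — a=1,0,2 (map FFF............)
[5] append(a, 1) — a=1,0,2,3 (map FFFF...........)
[6] unlink(a) —  (map ...............)

bitmap = ...............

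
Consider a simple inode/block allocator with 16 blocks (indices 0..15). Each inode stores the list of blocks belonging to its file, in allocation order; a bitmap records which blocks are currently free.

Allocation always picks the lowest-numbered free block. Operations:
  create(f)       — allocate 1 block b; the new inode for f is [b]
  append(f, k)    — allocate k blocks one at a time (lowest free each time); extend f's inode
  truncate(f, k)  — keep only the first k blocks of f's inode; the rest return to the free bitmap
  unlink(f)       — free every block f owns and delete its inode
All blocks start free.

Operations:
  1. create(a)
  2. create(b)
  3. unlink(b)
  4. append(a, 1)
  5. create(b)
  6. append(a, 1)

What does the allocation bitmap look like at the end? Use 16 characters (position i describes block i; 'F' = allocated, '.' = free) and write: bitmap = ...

bitmap = FFFF............

create(a): bitmap=F............... | a=[0]
create(b): bitmap=FF.............. | a=[0] b=[1]
unlink(b): bitmap=F............... | a=[0]
append(a, 1): bitmap=FF.............. | a=[0, 1]
create(b): bitmap=FFF............. | a=[0, 1] b=[2]
append(a, 1): bitmap=FFFF............ | a=[0, 1, 3] b=[2]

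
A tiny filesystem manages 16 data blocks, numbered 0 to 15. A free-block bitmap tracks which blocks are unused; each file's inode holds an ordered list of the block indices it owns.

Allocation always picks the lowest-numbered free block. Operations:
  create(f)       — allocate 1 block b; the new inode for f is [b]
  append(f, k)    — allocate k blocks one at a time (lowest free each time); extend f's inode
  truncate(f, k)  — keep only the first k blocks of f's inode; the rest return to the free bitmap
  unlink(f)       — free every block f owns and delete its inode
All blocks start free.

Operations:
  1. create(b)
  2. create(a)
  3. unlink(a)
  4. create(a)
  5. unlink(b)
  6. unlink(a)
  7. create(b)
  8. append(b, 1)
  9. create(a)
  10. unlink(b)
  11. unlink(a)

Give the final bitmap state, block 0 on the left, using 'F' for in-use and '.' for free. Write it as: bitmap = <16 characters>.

  1. create(b)  ⇒  F...............  {b→[0]}
  2. create(a)  ⇒  FF..............  {a→[1]; b→[0]}
  3. unlink(a)  ⇒  F...............  {b→[0]}
  4. create(a)  ⇒  FF..............  {a→[1]; b→[0]}
  5. unlink(b)  ⇒  .F..............  {a→[1]}
  6. unlink(a)  ⇒  ................  {}
  7. create(b)  ⇒  F...............  {b→[0]}
  8. append(b, 1)  ⇒  FF..............  {b→[0, 1]}
  9. create(a)  ⇒  FFF.............  {a→[2]; b→[0, 1]}
  10. unlink(b)  ⇒  ..F.............  {a→[2]}
  11. unlink(a)  ⇒  ................  {}

bitmap = ................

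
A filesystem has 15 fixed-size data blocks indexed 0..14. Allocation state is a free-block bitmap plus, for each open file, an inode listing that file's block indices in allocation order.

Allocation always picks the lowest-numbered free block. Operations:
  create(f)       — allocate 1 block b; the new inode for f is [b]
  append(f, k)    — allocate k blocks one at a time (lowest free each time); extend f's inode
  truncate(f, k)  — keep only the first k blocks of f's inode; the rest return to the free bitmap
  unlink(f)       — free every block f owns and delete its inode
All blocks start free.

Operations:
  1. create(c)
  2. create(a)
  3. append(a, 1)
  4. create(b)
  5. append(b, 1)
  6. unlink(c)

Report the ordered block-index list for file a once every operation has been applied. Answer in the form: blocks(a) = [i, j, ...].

  1. create(c)  ⇒  F..............  {c→[0]}
  2. create(a)  ⇒  FF.............  {a→[1]; c→[0]}
  3. append(a, 1)  ⇒  FFF............  {a→[1, 2]; c→[0]}
  4. create(b)  ⇒  FFFF...........  {a→[1, 2]; b→[3]; c→[0]}
  5. append(b, 1)  ⇒  FFFFF..........  {a→[1, 2]; b→[3, 4]; c→[0]}
  6. unlink(c)  ⇒  .FFFF..........  {a→[1, 2]; b→[3, 4]}

blocks(a) = [1, 2]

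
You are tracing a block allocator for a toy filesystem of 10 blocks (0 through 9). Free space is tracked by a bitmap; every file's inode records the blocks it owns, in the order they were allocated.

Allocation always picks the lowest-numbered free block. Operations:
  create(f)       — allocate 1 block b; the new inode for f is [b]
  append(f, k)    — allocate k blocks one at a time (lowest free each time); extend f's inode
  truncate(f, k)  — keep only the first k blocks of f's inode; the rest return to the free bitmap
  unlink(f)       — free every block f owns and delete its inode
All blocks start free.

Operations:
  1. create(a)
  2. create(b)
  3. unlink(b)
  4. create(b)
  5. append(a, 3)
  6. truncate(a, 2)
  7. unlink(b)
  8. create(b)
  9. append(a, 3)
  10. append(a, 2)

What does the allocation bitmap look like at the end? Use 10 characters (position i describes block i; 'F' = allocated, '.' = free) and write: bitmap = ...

create(a): bitmap=F......... | a=[0]
create(b): bitmap=FF........ | a=[0] b=[1]
unlink(b): bitmap=F......... | a=[0]
create(b): bitmap=FF........ | a=[0] b=[1]
append(a, 3): bitmap=FFFFF..... | a=[0, 2, 3, 4] b=[1]
truncate(a, 2): bitmap=FFF....... | a=[0, 2] b=[1]
unlink(b): bitmap=F.F....... | a=[0, 2]
create(b): bitmap=FFF....... | a=[0, 2] b=[1]
append(a, 3): bitmap=FFFFFF.... | a=[0, 2, 3, 4, 5] b=[1]
append(a, 2): bitmap=FFFFFFFF.. | a=[0, 2, 3, 4, 5, 6, 7] b=[1]

bitmap = FFFFFFFF..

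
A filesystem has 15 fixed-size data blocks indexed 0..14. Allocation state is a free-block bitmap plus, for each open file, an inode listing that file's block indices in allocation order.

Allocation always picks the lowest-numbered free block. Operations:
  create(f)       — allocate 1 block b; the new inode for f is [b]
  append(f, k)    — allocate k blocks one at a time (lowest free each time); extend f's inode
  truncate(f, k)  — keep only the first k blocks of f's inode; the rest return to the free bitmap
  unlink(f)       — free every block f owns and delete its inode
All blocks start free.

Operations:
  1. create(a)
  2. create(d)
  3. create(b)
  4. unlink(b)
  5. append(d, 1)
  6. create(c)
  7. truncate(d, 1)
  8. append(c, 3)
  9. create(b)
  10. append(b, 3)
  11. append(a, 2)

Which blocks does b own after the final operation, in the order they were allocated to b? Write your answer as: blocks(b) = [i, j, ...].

blocks(b) = [6, 7, 8, 9]

create(a): bitmap=F.............. | a=[0]
create(d): bitmap=FF............. | a=[0] d=[1]
create(b): bitmap=FFF............ | a=[0] b=[2] d=[1]
unlink(b): bitmap=FF............. | a=[0] d=[1]
append(d, 1): bitmap=FFF............ | a=[0] d=[1, 2]
create(c): bitmap=FFFF........... | a=[0] c=[3] d=[1, 2]
truncate(d, 1): bitmap=FF.F........... | a=[0] c=[3] d=[1]
append(c, 3): bitmap=FFFFFF......... | a=[0] c=[3, 2, 4, 5] d=[1]
create(b): bitmap=FFFFFFF........ | a=[0] b=[6] c=[3, 2, 4, 5] d=[1]
append(b, 3): bitmap=FFFFFFFFFF..... | a=[0] b=[6, 7, 8, 9] c=[3, 2, 4, 5] d=[1]
append(a, 2): bitmap=FFFFFFFFFFFF... | a=[0, 10, 11] b=[6, 7, 8, 9] c=[3, 2, 4, 5] d=[1]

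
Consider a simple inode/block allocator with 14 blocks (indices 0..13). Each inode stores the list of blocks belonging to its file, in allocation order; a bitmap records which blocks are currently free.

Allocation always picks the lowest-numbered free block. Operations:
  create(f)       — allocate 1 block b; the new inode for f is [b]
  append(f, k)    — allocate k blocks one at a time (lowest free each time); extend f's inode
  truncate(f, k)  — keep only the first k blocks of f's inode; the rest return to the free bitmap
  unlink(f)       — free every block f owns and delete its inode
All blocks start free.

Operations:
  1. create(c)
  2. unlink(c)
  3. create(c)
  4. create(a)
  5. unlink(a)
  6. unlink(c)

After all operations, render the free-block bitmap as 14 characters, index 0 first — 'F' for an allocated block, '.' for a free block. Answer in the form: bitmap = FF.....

bitmap = ..............

[1] create(c) — c=0 (map F.............)
[2] unlink(c) —  (map ..............)
[3] create(c) — c=0 (map F.............)
[4] create(a) — a=1 c=0 (map FF............)
[5] unlink(a) — c=0 (map F.............)
[6] unlink(c) —  (map ..............)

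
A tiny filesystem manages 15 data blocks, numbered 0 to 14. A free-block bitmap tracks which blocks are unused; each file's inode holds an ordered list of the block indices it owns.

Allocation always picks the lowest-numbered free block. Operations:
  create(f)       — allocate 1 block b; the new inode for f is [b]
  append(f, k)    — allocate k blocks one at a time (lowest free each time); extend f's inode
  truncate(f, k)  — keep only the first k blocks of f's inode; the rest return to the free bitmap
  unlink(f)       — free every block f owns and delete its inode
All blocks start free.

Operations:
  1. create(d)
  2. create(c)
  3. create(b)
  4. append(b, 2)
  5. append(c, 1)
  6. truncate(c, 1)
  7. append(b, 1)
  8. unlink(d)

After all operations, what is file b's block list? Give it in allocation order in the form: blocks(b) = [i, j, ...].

blocks(b) = [2, 3, 4, 5]

[1] create(d) — d=0 (map F..............)
[2] create(c) — c=1 d=0 (map FF.............)
[3] create(b) — b=2 c=1 d=0 (map FFF............)
[4] append(b, 2) — b=2,3,4 c=1 d=0 (map FFFFF..........)
[5] append(c, 1) — b=2,3,4 c=1,5 d=0 (map FFFFFF.........)
[6] truncate(c, 1) — b=2,3,4 c=1 d=0 (map FFFFF..........)
[7] append(b, 1) — b=2,3,4,5 c=1 d=0 (map FFFFFF.........)
[8] unlink(d) — b=2,3,4,5 c=1 (map .FFFFF.........)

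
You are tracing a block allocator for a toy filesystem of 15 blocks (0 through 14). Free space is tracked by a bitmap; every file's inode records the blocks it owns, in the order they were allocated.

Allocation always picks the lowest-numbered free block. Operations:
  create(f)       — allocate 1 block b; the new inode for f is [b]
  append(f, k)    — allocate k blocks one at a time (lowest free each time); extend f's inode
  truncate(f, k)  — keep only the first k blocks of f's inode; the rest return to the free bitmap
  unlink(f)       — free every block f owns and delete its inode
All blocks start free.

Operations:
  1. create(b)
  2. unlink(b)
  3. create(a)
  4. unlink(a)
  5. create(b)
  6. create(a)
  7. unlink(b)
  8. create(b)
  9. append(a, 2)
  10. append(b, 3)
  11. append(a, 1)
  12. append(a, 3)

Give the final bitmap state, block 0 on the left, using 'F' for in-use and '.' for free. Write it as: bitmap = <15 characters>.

[1] create(b) — b=0 (map F..............)
[2] unlink(b) —  (map ...............)
[3] create(a) — a=0 (map F..............)
[4] unlink(a) —  (map ...............)
[5] create(b) — b=0 (map F..............)
[6] create(a) — a=1 b=0 (map FF.............)
[7] unlink(b) — a=1 (map .F.............)
[8] create(b) — a=1 b=0 (map FF.............)
[9] append(a, 2) — a=1,2,3 b=0 (map FFFF...........)
[10] append(b, 3) — a=1,2,3 b=0,4,5,6 (map FFFFFFF........)
[11] append(a, 1) — a=1,2,3,7 b=0,4,5,6 (map FFFFFFFF.......)
[12] append(a, 3) — a=1,2,3,7,8,9,10 b=0,4,5,6 (map FFFFFFFFFFF....)

bitmap = FFFFFFFFFFF....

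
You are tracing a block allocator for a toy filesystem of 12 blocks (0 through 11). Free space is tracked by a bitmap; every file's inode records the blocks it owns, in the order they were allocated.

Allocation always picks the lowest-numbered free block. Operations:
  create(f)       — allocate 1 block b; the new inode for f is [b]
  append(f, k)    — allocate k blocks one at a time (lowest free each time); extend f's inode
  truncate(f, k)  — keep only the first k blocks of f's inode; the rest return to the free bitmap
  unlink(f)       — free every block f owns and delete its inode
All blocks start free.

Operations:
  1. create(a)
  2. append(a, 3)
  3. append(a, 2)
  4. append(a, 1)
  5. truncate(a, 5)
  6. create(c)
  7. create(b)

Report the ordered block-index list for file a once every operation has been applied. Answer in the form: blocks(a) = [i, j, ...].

blocks(a) = [0, 1, 2, 3, 4]

  1. create(a)  ⇒  F...........  {a→[0]}
  2. append(a, 3)  ⇒  FFFF........  {a→[0, 1, 2, 3]}
  3. append(a, 2)  ⇒  FFFFFF......  {a→[0, 1, 2, 3, 4, 5]}
  4. append(a, 1)  ⇒  FFFFFFF.....  {a→[0, 1, 2, 3, 4, 5, 6]}
  5. truncate(a, 5)  ⇒  FFFFF.......  {a→[0, 1, 2, 3, 4]}
  6. create(c)  ⇒  FFFFFF......  {a→[0, 1, 2, 3, 4]; c→[5]}
  7. create(b)  ⇒  FFFFFFF.....  {a→[0, 1, 2, 3, 4]; b→[6]; c→[5]}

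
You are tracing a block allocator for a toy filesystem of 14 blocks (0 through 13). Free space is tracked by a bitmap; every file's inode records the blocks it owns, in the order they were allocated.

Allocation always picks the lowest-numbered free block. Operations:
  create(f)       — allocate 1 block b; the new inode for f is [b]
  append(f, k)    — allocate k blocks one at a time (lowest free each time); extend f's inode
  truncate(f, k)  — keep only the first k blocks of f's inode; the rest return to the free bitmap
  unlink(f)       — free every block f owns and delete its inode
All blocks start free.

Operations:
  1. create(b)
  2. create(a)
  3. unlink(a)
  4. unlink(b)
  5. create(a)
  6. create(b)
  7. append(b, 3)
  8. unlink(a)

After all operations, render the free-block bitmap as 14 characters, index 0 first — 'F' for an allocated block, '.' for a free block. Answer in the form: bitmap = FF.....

after create(b) → b:[0]  free=[F.............]
after create(a) → a:[1], b:[0]  free=[FF............]
after unlink(a) → b:[0]  free=[F.............]
after unlink(b) →   free=[..............]
after create(a) → a:[0]  free=[F.............]
after create(b) → a:[0], b:[1]  free=[FF............]
after append(b, 3) → a:[0], b:[1, 2, 3, 4]  free=[FFFFF.........]
after unlink(a) → b:[1, 2, 3, 4]  free=[.FFFF.........]

bitmap = .FFFF.........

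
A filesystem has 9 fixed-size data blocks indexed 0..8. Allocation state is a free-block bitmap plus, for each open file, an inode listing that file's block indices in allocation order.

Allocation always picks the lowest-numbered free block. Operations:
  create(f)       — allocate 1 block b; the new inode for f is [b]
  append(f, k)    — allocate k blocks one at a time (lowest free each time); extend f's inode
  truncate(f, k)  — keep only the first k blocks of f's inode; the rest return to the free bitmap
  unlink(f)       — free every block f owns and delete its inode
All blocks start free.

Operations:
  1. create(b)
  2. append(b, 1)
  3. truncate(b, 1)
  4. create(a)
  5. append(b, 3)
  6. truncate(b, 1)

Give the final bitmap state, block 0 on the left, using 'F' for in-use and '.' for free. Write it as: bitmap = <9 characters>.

after create(b) → b:[0]  free=[F........]
after append(b, 1) → b:[0, 1]  free=[FF.......]
after truncate(b, 1) → b:[0]  free=[F........]
after create(a) → a:[1], b:[0]  free=[FF.......]
after append(b, 3) → a:[1], b:[0, 2, 3, 4]  free=[FFFFF....]
after truncate(b, 1) → a:[1], b:[0]  free=[FF.......]

bitmap = FF.......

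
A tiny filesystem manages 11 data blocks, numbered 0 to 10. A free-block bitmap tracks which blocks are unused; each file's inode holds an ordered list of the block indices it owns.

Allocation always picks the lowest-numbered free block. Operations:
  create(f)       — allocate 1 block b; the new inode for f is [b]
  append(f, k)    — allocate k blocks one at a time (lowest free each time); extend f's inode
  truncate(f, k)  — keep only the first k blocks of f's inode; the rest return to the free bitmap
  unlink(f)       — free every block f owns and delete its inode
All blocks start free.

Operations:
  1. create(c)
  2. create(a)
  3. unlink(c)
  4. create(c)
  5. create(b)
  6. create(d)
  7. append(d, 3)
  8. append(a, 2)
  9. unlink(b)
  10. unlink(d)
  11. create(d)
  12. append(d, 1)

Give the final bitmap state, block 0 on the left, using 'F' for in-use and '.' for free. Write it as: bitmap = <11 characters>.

after create(c) → c:[0]  free=[F..........]
after create(a) → a:[1], c:[0]  free=[FF.........]
after unlink(c) → a:[1]  free=[.F.........]
after create(c) → a:[1], c:[0]  free=[FF.........]
after create(b) → a:[1], b:[2], c:[0]  free=[FFF........]
after create(d) → a:[1], b:[2], c:[0], d:[3]  free=[FFFF.......]
after append(d, 3) → a:[1], b:[2], c:[0], d:[3, 4, 5, 6]  free=[FFFFFFF....]
after append(a, 2) → a:[1, 7, 8], b:[2], c:[0], d:[3, 4, 5, 6]  free=[FFFFFFFFF..]
after unlink(b) → a:[1, 7, 8], c:[0], d:[3, 4, 5, 6]  free=[FF.FFFFFF..]
after unlink(d) → a:[1, 7, 8], c:[0]  free=[FF.....FF..]
after create(d) → a:[1, 7, 8], c:[0], d:[2]  free=[FFF....FF..]
after append(d, 1) → a:[1, 7, 8], c:[0], d:[2, 3]  free=[FFFF...FF..]

bitmap = FFFF...FF..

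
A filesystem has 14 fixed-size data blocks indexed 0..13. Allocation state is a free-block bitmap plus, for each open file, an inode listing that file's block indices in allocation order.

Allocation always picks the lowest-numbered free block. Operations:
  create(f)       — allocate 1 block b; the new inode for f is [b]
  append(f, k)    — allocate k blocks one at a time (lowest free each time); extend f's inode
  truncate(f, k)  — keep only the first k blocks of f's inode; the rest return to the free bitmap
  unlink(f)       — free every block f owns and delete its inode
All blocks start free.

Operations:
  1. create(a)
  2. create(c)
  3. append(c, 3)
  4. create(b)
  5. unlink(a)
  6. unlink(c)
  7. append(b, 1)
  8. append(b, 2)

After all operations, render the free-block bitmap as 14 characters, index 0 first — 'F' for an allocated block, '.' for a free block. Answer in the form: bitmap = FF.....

[1] create(a) — a=0 (map F.............)
[2] create(c) — a=0 c=1 (map FF............)
[3] append(c, 3) — a=0 c=1,2,3,4 (map FFFFF.........)
[4] create(b) — a=0 b=5 c=1,2,3,4 (map FFFFFF........)
[5] unlink(a) — b=5 c=1,2,3,4 (map .FFFFF........)
[6] unlink(c) — b=5 (map .....F........)
[7] append(b, 1) — b=5,0 (map F....F........)
[8] append(b, 2) — b=5,0,1,2 (map FFF..F........)

bitmap = FFF..F........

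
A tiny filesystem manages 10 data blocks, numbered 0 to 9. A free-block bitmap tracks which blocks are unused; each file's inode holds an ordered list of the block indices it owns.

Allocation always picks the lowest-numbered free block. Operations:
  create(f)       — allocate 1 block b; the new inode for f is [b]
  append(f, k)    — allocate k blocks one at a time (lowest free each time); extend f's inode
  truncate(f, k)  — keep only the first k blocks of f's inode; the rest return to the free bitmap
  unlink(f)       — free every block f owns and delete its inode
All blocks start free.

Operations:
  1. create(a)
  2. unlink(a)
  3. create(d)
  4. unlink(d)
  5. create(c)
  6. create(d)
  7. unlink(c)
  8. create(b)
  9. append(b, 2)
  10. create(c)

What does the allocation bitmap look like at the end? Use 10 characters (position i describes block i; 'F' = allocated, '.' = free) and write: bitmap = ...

  1. create(a)  ⇒  F.........  {a→[0]}
  2. unlink(a)  ⇒  ..........  {}
  3. create(d)  ⇒  F.........  {d→[0]}
  4. unlink(d)  ⇒  ..........  {}
  5. create(c)  ⇒  F.........  {c→[0]}
  6. create(d)  ⇒  FF........  {c→[0]; d→[1]}
  7. unlink(c)  ⇒  .F........  {d→[1]}
  8. create(b)  ⇒  FF........  {b→[0]; d→[1]}
  9. append(b, 2)  ⇒  FFFF......  {b→[0, 2, 3]; d→[1]}
  10. create(c)  ⇒  FFFFF.....  {b→[0, 2, 3]; c→[4]; d→[1]}

bitmap = FFFFF.....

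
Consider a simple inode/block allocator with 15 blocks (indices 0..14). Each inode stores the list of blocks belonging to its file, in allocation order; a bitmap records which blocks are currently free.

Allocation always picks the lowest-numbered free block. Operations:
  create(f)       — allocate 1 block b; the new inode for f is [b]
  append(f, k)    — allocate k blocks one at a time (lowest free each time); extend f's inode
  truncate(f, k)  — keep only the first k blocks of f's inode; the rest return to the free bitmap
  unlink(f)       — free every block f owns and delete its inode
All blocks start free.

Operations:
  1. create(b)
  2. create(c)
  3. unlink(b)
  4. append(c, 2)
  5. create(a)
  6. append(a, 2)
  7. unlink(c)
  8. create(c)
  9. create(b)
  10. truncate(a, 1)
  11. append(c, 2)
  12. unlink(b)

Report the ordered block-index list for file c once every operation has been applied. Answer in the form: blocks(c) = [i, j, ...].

blocks(c) = [0, 2, 4]

[1] create(b) — b=0 (map F..............)
[2] create(c) — b=0 c=1 (map FF.............)
[3] unlink(b) — c=1 (map .F.............)
[4] append(c, 2) — c=1,0,2 (map FFF............)
[5] create(a) — a=3 c=1,0,2 (map FFFF...........)
[6] append(a, 2) — a=3,4,5 c=1,0,2 (map FFFFFF.........)
[7] unlink(c) — a=3,4,5 (map ...FFF.........)
[8] create(c) — a=3,4,5 c=0 (map F..FFF.........)
[9] create(b) — a=3,4,5 b=1 c=0 (map FF.FFF.........)
[10] truncate(a, 1) — a=3 b=1 c=0 (map FF.F...........)
[11] append(c, 2) — a=3 b=1 c=0,2,4 (map FFFFF..........)
[12] unlink(b) — a=3 c=0,2,4 (map F.FFF..........)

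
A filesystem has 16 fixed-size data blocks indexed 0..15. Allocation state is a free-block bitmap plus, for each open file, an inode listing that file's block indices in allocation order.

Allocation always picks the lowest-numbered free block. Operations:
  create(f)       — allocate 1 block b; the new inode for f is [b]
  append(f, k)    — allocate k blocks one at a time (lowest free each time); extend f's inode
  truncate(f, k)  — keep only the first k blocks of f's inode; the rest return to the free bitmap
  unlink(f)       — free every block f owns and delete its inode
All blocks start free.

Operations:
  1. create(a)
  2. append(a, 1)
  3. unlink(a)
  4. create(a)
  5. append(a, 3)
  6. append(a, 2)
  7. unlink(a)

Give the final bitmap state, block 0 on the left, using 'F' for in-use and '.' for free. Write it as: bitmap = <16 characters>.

[1] create(a) — a=0 (map F...............)
[2] append(a, 1) — a=0,1 (map FF..............)
[3] unlink(a) —  (map ................)
[4] create(a) — a=0 (map F...............)
[5] append(a, 3) — a=0,1,2,3 (map FFFF............)
[6] append(a, 2) — a=0,1,2,3,4,5 (map FFFFFF..........)
[7] unlink(a) —  (map ................)

bitmap = ................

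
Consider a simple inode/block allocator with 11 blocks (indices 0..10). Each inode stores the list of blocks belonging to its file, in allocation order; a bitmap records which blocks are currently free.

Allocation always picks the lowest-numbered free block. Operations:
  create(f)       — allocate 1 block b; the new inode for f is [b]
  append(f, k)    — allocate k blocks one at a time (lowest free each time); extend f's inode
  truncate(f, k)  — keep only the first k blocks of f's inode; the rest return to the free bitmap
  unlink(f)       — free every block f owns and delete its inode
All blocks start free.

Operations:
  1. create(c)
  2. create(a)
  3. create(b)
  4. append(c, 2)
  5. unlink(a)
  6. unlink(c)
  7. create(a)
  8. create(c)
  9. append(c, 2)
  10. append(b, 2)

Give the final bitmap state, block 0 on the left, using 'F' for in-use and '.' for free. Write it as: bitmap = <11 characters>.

bitmap = FFFFFFF....

[1] create(c) — c=0 (map F..........)
[2] create(a) — a=1 c=0 (map FF.........)
[3] create(b) — a=1 b=2 c=0 (map FFF........)
[4] append(c, 2) — a=1 b=2 c=0,3,4 (map FFFFF......)
[5] unlink(a) — b=2 c=0,3,4 (map F.FFF......)
[6] unlink(c) — b=2 (map ..F........)
[7] create(a) — a=0 b=2 (map F.F........)
[8] create(c) — a=0 b=2 c=1 (map FFF........)
[9] append(c, 2) — a=0 b=2 c=1,3,4 (map FFFFF......)
[10] append(b, 2) — a=0 b=2,5,6 c=1,3,4 (map FFFFFFF....)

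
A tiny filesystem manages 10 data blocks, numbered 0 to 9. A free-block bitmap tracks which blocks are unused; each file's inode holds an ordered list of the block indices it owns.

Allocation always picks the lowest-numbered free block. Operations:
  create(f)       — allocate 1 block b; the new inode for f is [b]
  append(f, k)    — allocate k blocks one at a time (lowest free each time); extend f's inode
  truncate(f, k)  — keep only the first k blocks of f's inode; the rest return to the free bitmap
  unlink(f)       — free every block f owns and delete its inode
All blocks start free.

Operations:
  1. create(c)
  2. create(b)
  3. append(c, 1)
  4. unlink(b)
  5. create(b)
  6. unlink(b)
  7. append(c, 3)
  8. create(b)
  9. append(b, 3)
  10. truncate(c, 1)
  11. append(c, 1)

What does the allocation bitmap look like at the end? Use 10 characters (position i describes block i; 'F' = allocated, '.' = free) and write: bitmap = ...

  1. create(c)  ⇒  F.........  {c→[0]}
  2. create(b)  ⇒  FF........  {b→[1]; c→[0]}
  3. append(c, 1)  ⇒  FFF.......  {b→[1]; c→[0, 2]}
  4. unlink(b)  ⇒  F.F.......  {c→[0, 2]}
  5. create(b)  ⇒  FFF.......  {b→[1]; c→[0, 2]}
  6. unlink(b)  ⇒  F.F.......  {c→[0, 2]}
  7. append(c, 3)  ⇒  FFFFF.....  {c→[0, 2, 1, 3, 4]}
  8. create(b)  ⇒  FFFFFF....  {b→[5]; c→[0, 2, 1, 3, 4]}
  9. append(b, 3)  ⇒  FFFFFFFFF.  {b→[5, 6, 7, 8]; c→[0, 2, 1, 3, 4]}
  10. truncate(c, 1)  ⇒  F....FFFF.  {b→[5, 6, 7, 8]; c→[0]}
  11. append(c, 1)  ⇒  FF...FFFF.  {b→[5, 6, 7, 8]; c→[0, 1]}

bitmap = FF...FFFF.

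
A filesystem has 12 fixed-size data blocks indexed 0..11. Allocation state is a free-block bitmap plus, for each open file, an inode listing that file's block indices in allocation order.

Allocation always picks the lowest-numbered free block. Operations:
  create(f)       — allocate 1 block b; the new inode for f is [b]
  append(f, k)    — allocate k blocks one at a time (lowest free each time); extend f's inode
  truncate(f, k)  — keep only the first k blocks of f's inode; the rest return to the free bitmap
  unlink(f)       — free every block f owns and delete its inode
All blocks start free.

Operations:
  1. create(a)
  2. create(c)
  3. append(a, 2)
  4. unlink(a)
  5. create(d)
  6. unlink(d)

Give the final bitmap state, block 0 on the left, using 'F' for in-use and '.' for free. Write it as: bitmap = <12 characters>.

  1. create(a)  ⇒  F...........  {a→[0]}
  2. create(c)  ⇒  FF..........  {a→[0]; c→[1]}
  3. append(a, 2)  ⇒  FFFF........  {a→[0, 2, 3]; c→[1]}
  4. unlink(a)  ⇒  .F..........  {c→[1]}
  5. create(d)  ⇒  FF..........  {c→[1]; d→[0]}
  6. unlink(d)  ⇒  .F..........  {c→[1]}

bitmap = .F..........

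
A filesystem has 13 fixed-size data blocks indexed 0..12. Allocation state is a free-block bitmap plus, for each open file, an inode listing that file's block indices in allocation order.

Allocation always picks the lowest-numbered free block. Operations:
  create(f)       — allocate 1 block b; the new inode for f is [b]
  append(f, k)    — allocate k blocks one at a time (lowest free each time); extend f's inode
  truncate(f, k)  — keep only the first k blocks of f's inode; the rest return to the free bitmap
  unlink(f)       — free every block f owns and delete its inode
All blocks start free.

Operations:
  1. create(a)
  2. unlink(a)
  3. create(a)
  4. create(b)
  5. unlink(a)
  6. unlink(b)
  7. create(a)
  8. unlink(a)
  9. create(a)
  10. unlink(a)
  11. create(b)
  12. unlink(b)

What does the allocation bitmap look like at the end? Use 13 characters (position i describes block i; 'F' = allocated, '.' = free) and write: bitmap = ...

[1] create(a) — a=0 (map F............)
[2] unlink(a) —  (map .............)
[3] create(a) — a=0 (map F............)
[4] create(b) — a=0 b=1 (map FF...........)
[5] unlink(a) — b=1 (map .F...........)
[6] unlink(b) —  (map .............)
[7] create(a) — a=0 (map F............)
[8] unlink(a) —  (map .............)
[9] create(a) — a=0 (map F............)
[10] unlink(a) —  (map .............)
[11] create(b) — b=0 (map F............)
[12] unlink(b) —  (map .............)

bitmap = .............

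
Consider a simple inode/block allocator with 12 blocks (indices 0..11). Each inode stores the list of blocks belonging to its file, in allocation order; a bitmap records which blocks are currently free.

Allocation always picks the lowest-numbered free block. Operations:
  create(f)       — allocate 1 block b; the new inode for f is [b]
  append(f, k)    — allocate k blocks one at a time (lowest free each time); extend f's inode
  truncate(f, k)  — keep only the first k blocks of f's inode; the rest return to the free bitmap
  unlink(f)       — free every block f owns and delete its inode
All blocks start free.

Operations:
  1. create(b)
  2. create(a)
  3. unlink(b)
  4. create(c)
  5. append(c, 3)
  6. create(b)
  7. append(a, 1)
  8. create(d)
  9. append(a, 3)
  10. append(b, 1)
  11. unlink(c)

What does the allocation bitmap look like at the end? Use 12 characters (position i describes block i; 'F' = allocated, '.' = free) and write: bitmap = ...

bitmap = .F...FFFFFFF

after create(b) → b:[0]  free=[F...........]
after create(a) → a:[1], b:[0]  free=[FF..........]
after unlink(b) → a:[1]  free=[.F..........]
after create(c) → a:[1], c:[0]  free=[FF..........]
after append(c, 3) → a:[1], c:[0, 2, 3, 4]  free=[FFFFF.......]
after create(b) → a:[1], b:[5], c:[0, 2, 3, 4]  free=[FFFFFF......]
after append(a, 1) → a:[1, 6], b:[5], c:[0, 2, 3, 4]  free=[FFFFFFF.....]
after create(d) → a:[1, 6], b:[5], c:[0, 2, 3, 4], d:[7]  free=[FFFFFFFF....]
after append(a, 3) → a:[1, 6, 8, 9, 10], b:[5], c:[0, 2, 3, 4], d:[7]  free=[FFFFFFFFFFF.]
after append(b, 1) → a:[1, 6, 8, 9, 10], b:[5, 11], c:[0, 2, 3, 4], d:[7]  free=[FFFFFFFFFFFF]
after unlink(c) → a:[1, 6, 8, 9, 10], b:[5, 11], d:[7]  free=[.F...FFFFFFF]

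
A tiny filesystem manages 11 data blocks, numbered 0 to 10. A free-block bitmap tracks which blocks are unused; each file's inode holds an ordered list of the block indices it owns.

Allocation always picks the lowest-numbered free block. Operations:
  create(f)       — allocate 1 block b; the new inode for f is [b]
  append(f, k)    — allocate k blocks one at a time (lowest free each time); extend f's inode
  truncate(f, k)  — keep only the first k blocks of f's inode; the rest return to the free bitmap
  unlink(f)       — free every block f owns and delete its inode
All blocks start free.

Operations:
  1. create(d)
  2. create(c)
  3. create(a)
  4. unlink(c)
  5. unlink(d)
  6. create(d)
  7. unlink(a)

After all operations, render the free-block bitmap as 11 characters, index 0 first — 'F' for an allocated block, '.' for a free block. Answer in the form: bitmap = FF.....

bitmap = F..........

create(d): bitmap=F.......... | d=[0]
create(c): bitmap=FF......... | c=[1] d=[0]
create(a): bitmap=FFF........ | a=[2] c=[1] d=[0]
unlink(c): bitmap=F.F........ | a=[2] d=[0]
unlink(d): bitmap=..F........ | a=[2]
create(d): bitmap=F.F........ | a=[2] d=[0]
unlink(a): bitmap=F.......... | d=[0]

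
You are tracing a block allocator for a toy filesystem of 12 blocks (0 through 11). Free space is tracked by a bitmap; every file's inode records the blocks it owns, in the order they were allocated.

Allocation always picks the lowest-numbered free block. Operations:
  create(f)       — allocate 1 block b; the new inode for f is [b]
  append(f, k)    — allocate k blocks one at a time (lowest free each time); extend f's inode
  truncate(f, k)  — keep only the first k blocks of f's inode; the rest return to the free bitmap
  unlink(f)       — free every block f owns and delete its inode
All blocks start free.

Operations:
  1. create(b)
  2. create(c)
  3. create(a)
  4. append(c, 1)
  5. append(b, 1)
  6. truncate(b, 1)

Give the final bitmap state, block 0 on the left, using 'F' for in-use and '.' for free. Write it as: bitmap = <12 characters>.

bitmap = FFFF........

after create(b) → b:[0]  free=[F...........]
after create(c) → b:[0], c:[1]  free=[FF..........]
after create(a) → a:[2], b:[0], c:[1]  free=[FFF.........]
after append(c, 1) → a:[2], b:[0], c:[1, 3]  free=[FFFF........]
after append(b, 1) → a:[2], b:[0, 4], c:[1, 3]  free=[FFFFF.......]
after truncate(b, 1) → a:[2], b:[0], c:[1, 3]  free=[FFFF........]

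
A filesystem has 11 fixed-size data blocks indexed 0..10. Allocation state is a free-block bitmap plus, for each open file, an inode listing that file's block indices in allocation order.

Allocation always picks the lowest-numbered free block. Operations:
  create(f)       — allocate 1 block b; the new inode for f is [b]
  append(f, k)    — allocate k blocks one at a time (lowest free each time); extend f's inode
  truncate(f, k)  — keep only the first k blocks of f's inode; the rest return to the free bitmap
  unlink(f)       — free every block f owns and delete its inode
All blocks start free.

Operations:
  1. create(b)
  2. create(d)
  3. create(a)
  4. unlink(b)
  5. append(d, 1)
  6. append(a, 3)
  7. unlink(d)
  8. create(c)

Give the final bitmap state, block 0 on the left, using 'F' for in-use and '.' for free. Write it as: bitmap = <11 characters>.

  1. create(b)  ⇒  F..........  {b→[0]}
  2. create(d)  ⇒  FF.........  {b→[0]; d→[1]}
  3. create(a)  ⇒  FFF........  {a→[2]; b→[0]; d→[1]}
  4. unlink(b)  ⇒  .FF........  {a→[2]; d→[1]}
  5. append(d, 1)  ⇒  FFF........  {a→[2]; d→[1, 0]}
  6. append(a, 3)  ⇒  FFFFFF.....  {a→[2, 3, 4, 5]; d→[1, 0]}
  7. unlink(d)  ⇒  ..FFFF.....  {a→[2, 3, 4, 5]}
  8. create(c)  ⇒  F.FFFF.....  {a→[2, 3, 4, 5]; c→[0]}

bitmap = F.FFFF.....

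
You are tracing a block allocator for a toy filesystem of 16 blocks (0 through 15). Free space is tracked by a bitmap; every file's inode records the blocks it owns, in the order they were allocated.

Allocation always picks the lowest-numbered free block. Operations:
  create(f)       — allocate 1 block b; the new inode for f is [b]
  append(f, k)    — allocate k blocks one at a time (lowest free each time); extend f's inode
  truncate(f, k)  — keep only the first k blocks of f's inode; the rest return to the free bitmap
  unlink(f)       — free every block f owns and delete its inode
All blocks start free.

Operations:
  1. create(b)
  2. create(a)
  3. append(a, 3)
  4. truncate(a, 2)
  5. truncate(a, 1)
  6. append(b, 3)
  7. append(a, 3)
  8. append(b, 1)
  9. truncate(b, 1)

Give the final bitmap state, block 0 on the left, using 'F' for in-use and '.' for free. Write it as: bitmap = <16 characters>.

  1. create(b)  ⇒  F...............  {b→[0]}
  2. create(a)  ⇒  FF..............  {a→[1]; b→[0]}
  3. append(a, 3)  ⇒  FFFFF...........  {a→[1, 2, 3, 4]; b→[0]}
  4. truncate(a, 2)  ⇒  FFF.............  {a→[1, 2]; b→[0]}
  5. truncate(a, 1)  ⇒  FF..............  {a→[1]; b→[0]}
  6. append(b, 3)  ⇒  FFFFF...........  {a→[1]; b→[0, 2, 3, 4]}
  7. append(a, 3)  ⇒  FFFFFFFF........  {a→[1, 5, 6, 7]; b→[0, 2, 3, 4]}
  8. append(b, 1)  ⇒  FFFFFFFFF.......  {a→[1, 5, 6, 7]; b→[0, 2, 3, 4, 8]}
  9. truncate(b, 1)  ⇒  FF...FFF........  {a→[1, 5, 6, 7]; b→[0]}

bitmap = FF...FFF........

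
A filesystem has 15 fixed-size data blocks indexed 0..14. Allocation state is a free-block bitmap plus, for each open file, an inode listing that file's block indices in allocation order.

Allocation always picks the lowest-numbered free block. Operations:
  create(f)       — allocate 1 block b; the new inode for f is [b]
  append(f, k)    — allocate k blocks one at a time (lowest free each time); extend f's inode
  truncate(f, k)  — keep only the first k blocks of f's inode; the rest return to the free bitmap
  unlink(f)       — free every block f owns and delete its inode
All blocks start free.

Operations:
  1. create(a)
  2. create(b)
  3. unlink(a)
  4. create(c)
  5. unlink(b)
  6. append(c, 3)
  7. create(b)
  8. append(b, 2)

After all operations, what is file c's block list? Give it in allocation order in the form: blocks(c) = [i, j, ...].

blocks(c) = [0, 1, 2, 3]

after create(a) → a:[0]  free=[F..............]
after create(b) → a:[0], b:[1]  free=[FF.............]
after unlink(a) → b:[1]  free=[.F.............]
after create(c) → b:[1], c:[0]  free=[FF.............]
after unlink(b) → c:[0]  free=[F..............]
after append(c, 3) → c:[0, 1, 2, 3]  free=[FFFF...........]
after create(b) → b:[4], c:[0, 1, 2, 3]  free=[FFFFF..........]
after append(b, 2) → b:[4, 5, 6], c:[0, 1, 2, 3]  free=[FFFFFFF........]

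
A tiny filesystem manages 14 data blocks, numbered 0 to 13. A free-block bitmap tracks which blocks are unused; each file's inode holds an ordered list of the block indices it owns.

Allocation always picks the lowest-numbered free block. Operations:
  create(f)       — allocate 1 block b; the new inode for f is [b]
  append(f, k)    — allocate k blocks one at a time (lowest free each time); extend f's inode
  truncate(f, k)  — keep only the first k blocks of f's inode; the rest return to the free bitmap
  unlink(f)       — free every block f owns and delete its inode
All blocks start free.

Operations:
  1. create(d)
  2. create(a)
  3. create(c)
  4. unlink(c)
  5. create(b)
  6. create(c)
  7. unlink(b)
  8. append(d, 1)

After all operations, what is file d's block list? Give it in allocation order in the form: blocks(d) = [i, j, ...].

blocks(d) = [0, 2]

  1. create(d)  ⇒  F.............  {d→[0]}
  2. create(a)  ⇒  FF............  {a→[1]; d→[0]}
  3. create(c)  ⇒  FFF...........  {a→[1]; c→[2]; d→[0]}
  4. unlink(c)  ⇒  FF............  {a→[1]; d→[0]}
  5. create(b)  ⇒  FFF...........  {a→[1]; b→[2]; d→[0]}
  6. create(c)  ⇒  FFFF..........  {a→[1]; b→[2]; c→[3]; d→[0]}
  7. unlink(b)  ⇒  FF.F..........  {a→[1]; c→[3]; d→[0]}
  8. append(d, 1)  ⇒  FFFF..........  {a→[1]; c→[3]; d→[0, 2]}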